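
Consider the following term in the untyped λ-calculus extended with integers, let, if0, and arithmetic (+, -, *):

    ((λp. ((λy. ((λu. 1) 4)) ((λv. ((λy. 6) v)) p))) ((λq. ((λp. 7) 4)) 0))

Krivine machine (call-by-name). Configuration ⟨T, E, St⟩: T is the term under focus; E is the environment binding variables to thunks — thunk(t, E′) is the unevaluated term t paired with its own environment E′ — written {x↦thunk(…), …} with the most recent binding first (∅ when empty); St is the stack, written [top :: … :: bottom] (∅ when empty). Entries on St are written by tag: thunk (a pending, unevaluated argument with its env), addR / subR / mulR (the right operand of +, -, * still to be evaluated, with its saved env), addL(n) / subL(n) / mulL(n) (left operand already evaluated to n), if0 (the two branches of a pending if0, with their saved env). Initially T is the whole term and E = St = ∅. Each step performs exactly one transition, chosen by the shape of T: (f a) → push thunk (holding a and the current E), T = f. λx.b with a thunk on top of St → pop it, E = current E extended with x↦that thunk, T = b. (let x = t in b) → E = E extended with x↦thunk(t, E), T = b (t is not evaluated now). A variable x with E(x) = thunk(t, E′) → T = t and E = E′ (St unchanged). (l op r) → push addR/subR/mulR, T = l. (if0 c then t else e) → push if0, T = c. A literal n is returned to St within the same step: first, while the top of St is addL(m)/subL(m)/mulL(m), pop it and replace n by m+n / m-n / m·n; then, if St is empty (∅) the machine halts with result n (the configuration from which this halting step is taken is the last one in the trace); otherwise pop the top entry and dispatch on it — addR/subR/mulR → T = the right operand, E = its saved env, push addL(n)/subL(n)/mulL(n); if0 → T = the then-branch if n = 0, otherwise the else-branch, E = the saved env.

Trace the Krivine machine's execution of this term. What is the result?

[0] <T=((λp. ((λy. ((λu. 1) 4)) ((λv. ((λy. 6) v)) p))) ((λq. ((λp. 7) 4)) 0)), E=∅, St=∅>
[1] <T=(λp. ((λy. ((λu. 1) 4)) ((λv. ((λy. 6) v)) p))), E=∅, St=[thunk]>
[2] <T=((λy. ((λu. 1) 4)) ((λv. ((λy. 6) v)) p)), E={p↦thunk(((λq. ((λp. 7) 4)) 0), ∅)}, St=∅>
[3] <T=(λy. ((λu. 1) 4)), E={p↦thunk(((λq. ((λp. 7) 4)) 0), ∅)}, St=[thunk]>
[4] <T=((λu. 1) 4), E={y↦thunk(((λv. ((λy. 6) v)) p), {p↦thunk(((λq. ((λp. 7) 4)) 0), ∅)}), p↦thunk(((λq. ((λp. 7) 4)) 0), ∅)}, St=∅>
[5] <T=(λu. 1), E={y↦thunk(((λv. ((λy. 6) v)) p), {p↦thunk(((λq. ((λp. 7) 4)) 0), ∅)}), p↦thunk(((λq. ((λp. 7) 4)) 0), ∅)}, St=[thunk]>
[6] <T=1, E={u↦thunk(4, {y↦thunk(((λv. ((λy. 6) v)) p), {p↦thunk(((λq. ((λp. 7) 4)) 0), ∅)}), p↦thunk(((λq. ((λp. 7) 4)) 0), ∅)}), y↦thunk(((λv. ((λy. 6) v)) p), {p↦thunk(((λq. ((λp. 7) 4)) 0), ∅)}), p↦thunk(((λq. ((λp. 7) 4)) 0), ∅)}, St=∅>
→ final value 1

Answer: 1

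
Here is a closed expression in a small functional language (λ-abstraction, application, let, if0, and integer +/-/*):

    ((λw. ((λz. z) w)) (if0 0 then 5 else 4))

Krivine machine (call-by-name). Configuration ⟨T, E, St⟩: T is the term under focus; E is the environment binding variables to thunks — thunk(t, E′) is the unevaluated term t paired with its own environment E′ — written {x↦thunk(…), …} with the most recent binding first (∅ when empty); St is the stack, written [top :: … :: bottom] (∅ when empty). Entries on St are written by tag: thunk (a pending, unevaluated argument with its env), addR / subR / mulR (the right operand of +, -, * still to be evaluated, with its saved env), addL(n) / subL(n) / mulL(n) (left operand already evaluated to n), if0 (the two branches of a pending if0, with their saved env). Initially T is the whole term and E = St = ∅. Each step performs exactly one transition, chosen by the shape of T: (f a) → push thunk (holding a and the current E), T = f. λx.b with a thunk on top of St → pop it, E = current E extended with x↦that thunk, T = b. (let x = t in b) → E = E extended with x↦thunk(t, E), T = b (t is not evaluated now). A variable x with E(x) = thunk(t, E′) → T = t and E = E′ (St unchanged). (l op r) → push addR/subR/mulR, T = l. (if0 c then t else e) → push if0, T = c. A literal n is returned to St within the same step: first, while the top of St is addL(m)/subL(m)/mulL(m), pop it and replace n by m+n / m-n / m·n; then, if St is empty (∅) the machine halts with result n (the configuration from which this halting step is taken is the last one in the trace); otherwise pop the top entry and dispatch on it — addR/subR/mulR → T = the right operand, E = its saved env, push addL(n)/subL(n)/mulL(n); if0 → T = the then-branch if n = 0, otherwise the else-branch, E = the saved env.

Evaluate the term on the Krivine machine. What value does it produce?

Answer: 5

Machine steps:
[0] <T=((λw. ((λz. z) w)) (if0 0 then 5 else 4)), E=∅, St=∅>
[1] <T=(λw. ((λz. z) w)), E=∅, St=[thunk]>
[2] <T=((λz. z) w), E={w↦thunk((if0 0 then 5 else 4), ∅)}, St=∅>
[3] <T=(λz. z), E={w↦thunk((if0 0 then 5 else 4), ∅)}, St=[thunk]>
[4] <T=z, E={z↦thunk(w, {w↦thunk((if0 0 then 5 else 4), ∅)}), w↦thunk((if0 0 then 5 else 4), ∅)}, St=∅>
[5] <T=w, E={w↦thunk((if0 0 then 5 else 4), ∅)}, St=∅>
[6] <T=(if0 0 then 5 else 4), E=∅, St=∅>
[7] <T=0, E=∅, St=[if0]>
[8] <T=5, E=∅, St=∅>
→ final value 5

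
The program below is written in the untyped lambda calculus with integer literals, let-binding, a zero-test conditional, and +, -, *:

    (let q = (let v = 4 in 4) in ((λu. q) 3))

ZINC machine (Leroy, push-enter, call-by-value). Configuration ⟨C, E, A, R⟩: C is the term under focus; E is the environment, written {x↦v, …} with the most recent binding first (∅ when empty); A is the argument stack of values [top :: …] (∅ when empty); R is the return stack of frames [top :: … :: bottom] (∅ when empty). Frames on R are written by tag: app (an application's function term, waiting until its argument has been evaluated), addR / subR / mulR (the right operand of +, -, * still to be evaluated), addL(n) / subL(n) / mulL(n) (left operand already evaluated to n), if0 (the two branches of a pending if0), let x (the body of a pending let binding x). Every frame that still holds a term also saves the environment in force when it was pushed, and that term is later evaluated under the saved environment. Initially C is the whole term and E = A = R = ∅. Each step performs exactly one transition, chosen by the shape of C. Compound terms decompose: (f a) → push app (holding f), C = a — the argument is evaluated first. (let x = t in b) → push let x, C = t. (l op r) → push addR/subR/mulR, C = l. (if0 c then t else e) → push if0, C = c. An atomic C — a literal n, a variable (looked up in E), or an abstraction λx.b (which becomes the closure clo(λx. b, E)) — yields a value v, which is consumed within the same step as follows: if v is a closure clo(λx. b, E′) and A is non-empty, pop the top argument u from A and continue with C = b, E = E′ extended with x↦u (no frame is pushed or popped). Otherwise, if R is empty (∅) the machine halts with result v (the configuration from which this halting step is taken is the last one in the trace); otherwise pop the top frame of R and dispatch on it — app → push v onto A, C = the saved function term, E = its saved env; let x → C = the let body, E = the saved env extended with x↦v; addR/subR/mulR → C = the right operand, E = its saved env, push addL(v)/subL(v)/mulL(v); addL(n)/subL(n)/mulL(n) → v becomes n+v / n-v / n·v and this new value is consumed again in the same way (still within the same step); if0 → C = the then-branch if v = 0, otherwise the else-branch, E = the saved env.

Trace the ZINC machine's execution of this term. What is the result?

Answer: 4

Execution trace:
[0] [C=(let q = (let v = 4 in 4) in ((λu. q) 3)) | E=∅ | A=∅ | R=∅]
[1] [C=(let v = 4 in 4) | E=∅ | A=∅ | R=[let q]]
[2] [C=4 | E=∅ | A=∅ | R=[let v :: let q]]
[3] [C=4 | E={v↦4} | A=∅ | R=[let q]]
[4] [C=((λu. q) 3) | E={q↦4} | A=∅ | R=∅]
[5] [C=3 | E={q↦4} | A=∅ | R=[app]]
[6] [C=(λu. q) | E={q↦4} | A=[3] | R=∅]
[7] [C=q | E={u↦3, q↦4} | A=∅ | R=∅]
→ final value 4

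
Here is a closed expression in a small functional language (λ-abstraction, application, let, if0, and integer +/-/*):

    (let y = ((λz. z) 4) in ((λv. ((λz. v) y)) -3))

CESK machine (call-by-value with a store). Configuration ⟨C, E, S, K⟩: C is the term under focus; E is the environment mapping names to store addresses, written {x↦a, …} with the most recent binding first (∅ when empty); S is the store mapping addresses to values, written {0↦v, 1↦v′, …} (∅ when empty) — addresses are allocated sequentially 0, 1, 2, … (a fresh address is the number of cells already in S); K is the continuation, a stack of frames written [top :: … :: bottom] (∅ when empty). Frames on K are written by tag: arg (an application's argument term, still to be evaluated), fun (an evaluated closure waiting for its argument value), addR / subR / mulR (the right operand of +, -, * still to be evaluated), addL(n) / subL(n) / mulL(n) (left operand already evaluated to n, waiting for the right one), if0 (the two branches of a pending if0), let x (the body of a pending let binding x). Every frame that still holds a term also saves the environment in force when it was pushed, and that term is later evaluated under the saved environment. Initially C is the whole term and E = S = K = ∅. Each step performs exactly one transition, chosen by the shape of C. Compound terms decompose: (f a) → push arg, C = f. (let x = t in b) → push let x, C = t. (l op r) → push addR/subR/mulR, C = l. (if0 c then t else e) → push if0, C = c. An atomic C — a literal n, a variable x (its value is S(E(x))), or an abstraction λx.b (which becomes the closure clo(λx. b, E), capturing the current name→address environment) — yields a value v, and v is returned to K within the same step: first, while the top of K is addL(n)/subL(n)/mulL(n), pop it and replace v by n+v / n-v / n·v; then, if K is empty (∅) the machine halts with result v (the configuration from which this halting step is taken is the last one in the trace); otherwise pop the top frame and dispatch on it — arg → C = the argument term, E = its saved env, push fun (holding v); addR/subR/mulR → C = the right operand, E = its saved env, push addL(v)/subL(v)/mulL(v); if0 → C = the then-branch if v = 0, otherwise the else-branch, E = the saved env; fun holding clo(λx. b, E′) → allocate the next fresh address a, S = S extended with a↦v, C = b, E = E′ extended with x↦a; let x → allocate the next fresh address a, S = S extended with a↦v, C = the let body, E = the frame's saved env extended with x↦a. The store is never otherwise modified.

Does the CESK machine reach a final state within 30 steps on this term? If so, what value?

step 0: [C=(let y = ((λz. z) 4) in ((λv. ((λz. v) y)) -3)) | E=∅ | S=∅ | K=∅]
step 1: [C=((λz. z) 4) | E=∅ | S=∅ | K=[let y]]
step 2: [C=(λz. z) | E=∅ | S=∅ | K=[arg :: let y]]
step 3: [C=4 | E=∅ | S=∅ | K=[fun :: let y]]
step 4: [C=z | E={z↦0} | S={0↦4} | K=[let y]]
step 5: [C=((λv. ((λz. v) y)) -3) | E={y↦1} | S={0↦4, 1↦4} | K=∅]
step 6: [C=(λv. ((λz. v) y)) | E={y↦1} | S={0↦4, 1↦4} | K=[arg]]
step 7: [C=-3 | E={y↦1} | S={0↦4, 1↦4} | K=[fun]]
step 8: [C=((λz. v) y) | E={v↦2, y↦1} | S={0↦4, 1↦4, 2↦-3} | K=∅]
step 9: [C=(λz. v) | E={v↦2, y↦1} | S={0↦4, 1↦4, 2↦-3} | K=[arg]]
step 10: [C=y | E={v↦2, y↦1} | S={0↦4, 1↦4, 2↦-3} | K=[fun]]
step 11: [C=v | E={z↦3, v↦2, y↦1} | S={0↦4, 1↦4, 2↦-3, 3↦4} | K=∅]
→ final value -3

Answer: -3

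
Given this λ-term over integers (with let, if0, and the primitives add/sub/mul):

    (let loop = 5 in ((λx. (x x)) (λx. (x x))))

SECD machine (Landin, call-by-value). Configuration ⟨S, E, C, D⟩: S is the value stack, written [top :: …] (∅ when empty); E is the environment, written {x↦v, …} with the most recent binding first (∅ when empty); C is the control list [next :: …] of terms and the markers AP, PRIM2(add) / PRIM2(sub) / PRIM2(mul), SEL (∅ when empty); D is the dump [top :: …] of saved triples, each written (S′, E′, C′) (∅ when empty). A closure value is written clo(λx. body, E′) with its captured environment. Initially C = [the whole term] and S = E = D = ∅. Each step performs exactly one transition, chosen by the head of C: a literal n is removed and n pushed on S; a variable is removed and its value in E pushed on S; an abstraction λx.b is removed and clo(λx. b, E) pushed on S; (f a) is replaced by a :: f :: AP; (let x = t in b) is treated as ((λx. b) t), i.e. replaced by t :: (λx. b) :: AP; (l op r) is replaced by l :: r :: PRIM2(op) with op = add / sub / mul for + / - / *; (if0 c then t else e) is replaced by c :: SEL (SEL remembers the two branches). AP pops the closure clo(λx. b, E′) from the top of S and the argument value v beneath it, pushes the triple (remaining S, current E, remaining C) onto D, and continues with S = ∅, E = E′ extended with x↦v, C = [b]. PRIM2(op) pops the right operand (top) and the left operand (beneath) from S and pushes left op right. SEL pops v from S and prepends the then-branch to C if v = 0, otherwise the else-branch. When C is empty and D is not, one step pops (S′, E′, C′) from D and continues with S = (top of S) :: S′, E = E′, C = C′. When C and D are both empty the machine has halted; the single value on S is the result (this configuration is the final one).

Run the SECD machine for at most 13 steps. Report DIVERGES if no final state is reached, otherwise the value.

[0] ⟨S=∅; E=∅; C=[(let loop = 5 in ((λx. (x x)) (λx. (x x))))]; D=∅⟩
[1] ⟨S=∅; E=∅; C=[5 :: (λloop. ((λx. (x x)) (λx. (x x)))) :: AP]; D=∅⟩
[2] ⟨S=[5]; E=∅; C=[(λloop. ((λx. (x x)) (λx. (x x)))) :: AP]; D=∅⟩
[3] ⟨S=[clo(λloop. ((λx. (x x)) (λx. (x x))), ∅) :: 5]; E=∅; C=[AP]; D=∅⟩
[4] ⟨S=∅; E={loop↦5}; C=[((λx. (x x)) (λx. (x x)))]; D=[(∅, ∅, ∅)]⟩
[5] ⟨S=∅; E={loop↦5}; C=[(λx. (x x)) :: (λx. (x x)) :: AP]; D=[(∅, ∅, ∅)]⟩
[6] ⟨S=[clo(λx. (x x), {loop↦5})]; E={loop↦5}; C=[(λx. (x x)) :: AP]; D=[(∅, ∅, ∅)]⟩
[7] ⟨S=[clo(λx. (x x), {loop↦5}) :: clo(λx. (x x), {loop↦5})]; E={loop↦5}; C=[AP]; D=[(∅, ∅, ∅)]⟩
[8] ⟨S=∅; E={x↦clo(λx. (x x), {loop↦5}), loop↦5}; C=[(x x)]; D=[(∅, {loop↦5}, ∅) :: (∅, ∅, ∅)]⟩
[9] ⟨S=∅; E={x↦clo(λx. (x x), {loop↦5}), loop↦5}; C=[x :: x :: AP]; D=[(∅, {loop↦5}, ∅) :: (∅, ∅, ∅)]⟩
[10] ⟨S=[clo(λx. (x x), {loop↦5})]; E={x↦clo(λx. (x x), {loop↦5}), loop↦5}; C=[x :: AP]; D=[(∅, {loop↦5}, ∅) :: (∅, ∅, ∅)]⟩
[11] ⟨S=[clo(λx. (x x), {loop↦5}) :: clo(λx. (x x), {loop↦5})]; E={x↦clo(λx. (x x), {loop↦5}), loop↦5}; C=[AP]; D=[(∅, {loop↦5}, ∅) :: (∅, ∅, ∅)]⟩
[12] ⟨S=∅; E={x↦clo(λx. (x x), {loop↦5}), loop↦5}; C=[(x x)]; D=[(∅, {x↦clo(λx. (x x), {loop↦5}), loop↦5}, ∅) :: (∅, {loop↦5}, ∅) :: (∅, ∅, ∅)]⟩
[13] ⟨S=∅; E={x↦clo(λx. (x x), {loop↦5}), loop↦5}; C=[x :: x :: AP]; D=[(∅, {x↦clo(λx. (x x), {loop↦5}), loop↦5}, ∅) :: (∅, {loop↦5}, ∅) :: (∅, ∅, ∅)]⟩
→ 13 transitions taken and the configuration is still not final: no result within 13 steps

Answer: DIVERGES (no final state within 13 steps)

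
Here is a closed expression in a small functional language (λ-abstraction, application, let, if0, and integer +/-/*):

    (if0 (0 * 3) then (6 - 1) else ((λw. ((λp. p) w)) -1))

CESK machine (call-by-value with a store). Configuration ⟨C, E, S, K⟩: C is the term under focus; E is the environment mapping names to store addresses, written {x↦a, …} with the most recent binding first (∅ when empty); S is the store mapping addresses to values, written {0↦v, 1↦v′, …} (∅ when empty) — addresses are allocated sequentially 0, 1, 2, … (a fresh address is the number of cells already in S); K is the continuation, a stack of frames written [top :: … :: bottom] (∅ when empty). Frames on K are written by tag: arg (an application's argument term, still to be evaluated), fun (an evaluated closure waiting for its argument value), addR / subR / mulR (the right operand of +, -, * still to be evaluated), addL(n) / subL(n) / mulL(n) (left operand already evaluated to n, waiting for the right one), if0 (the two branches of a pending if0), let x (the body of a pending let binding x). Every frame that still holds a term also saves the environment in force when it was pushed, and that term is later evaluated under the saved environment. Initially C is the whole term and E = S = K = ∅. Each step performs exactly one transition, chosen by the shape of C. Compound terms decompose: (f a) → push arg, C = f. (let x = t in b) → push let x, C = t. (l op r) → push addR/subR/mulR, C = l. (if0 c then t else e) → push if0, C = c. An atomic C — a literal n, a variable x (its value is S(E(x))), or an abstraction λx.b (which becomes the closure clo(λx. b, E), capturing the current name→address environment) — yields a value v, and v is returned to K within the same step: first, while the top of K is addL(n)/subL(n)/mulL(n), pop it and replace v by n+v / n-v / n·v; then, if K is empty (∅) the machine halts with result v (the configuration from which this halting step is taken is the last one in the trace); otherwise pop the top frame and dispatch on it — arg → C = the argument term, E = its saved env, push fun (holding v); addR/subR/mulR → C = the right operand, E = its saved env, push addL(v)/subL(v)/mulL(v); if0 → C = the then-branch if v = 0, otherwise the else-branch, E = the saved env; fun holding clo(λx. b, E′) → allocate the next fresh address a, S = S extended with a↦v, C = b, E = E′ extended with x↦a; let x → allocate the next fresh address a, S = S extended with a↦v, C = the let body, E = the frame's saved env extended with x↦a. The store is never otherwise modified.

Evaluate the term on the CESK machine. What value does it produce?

Answer: 5

Execution trace:
[0] <C=(if0 (0 * 3) then (6 - 1) else ((λw. ((λp. p) w)) -1)), E=∅, S=∅, K=∅>
[1] <C=(0 * 3), E=∅, S=∅, K=[if0]>
[2] <C=0, E=∅, S=∅, K=[mulR :: if0]>
[3] <C=3, E=∅, S=∅, K=[mulL(0) :: if0]>
[4] <C=(6 - 1), E=∅, S=∅, K=∅>
[5] <C=6, E=∅, S=∅, K=[subR]>
[6] <C=1, E=∅, S=∅, K=[subL(6)]>
→ final value 5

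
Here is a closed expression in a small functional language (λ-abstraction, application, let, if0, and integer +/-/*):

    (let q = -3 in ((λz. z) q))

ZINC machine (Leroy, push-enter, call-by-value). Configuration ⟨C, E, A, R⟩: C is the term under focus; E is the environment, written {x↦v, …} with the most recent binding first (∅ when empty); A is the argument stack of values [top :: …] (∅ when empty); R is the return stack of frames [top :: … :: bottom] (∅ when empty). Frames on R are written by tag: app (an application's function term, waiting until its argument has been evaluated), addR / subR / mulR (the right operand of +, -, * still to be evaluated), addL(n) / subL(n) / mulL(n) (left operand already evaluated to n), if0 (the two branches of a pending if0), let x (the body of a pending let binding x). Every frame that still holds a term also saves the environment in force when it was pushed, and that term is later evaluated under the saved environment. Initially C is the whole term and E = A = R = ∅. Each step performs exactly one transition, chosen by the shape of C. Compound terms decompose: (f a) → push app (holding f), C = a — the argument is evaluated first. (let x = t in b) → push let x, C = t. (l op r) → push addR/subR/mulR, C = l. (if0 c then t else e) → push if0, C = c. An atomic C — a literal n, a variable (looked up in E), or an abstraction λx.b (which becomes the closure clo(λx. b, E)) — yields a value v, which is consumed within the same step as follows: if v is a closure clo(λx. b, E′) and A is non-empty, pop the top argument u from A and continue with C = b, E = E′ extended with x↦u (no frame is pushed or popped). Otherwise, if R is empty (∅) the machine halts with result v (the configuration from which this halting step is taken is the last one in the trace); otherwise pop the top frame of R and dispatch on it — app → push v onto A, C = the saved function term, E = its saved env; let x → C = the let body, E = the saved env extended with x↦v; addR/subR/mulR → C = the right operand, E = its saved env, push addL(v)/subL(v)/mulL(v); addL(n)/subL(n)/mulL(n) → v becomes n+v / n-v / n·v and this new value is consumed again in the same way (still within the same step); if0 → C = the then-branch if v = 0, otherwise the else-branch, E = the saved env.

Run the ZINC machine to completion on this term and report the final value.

Answer: -3

Derivation:
step 0: <C=(let q = -3 in ((λz. z) q)), E=∅, A=∅, R=∅>
step 1: <C=-3, E=∅, A=∅, R=[let q]>
step 2: <C=((λz. z) q), E={q↦-3}, A=∅, R=∅>
step 3: <C=q, E={q↦-3}, A=∅, R=[app]>
step 4: <C=(λz. z), E={q↦-3}, A=[-3], R=∅>
step 5: <C=z, E={z↦-3, q↦-3}, A=∅, R=∅>
→ final value -3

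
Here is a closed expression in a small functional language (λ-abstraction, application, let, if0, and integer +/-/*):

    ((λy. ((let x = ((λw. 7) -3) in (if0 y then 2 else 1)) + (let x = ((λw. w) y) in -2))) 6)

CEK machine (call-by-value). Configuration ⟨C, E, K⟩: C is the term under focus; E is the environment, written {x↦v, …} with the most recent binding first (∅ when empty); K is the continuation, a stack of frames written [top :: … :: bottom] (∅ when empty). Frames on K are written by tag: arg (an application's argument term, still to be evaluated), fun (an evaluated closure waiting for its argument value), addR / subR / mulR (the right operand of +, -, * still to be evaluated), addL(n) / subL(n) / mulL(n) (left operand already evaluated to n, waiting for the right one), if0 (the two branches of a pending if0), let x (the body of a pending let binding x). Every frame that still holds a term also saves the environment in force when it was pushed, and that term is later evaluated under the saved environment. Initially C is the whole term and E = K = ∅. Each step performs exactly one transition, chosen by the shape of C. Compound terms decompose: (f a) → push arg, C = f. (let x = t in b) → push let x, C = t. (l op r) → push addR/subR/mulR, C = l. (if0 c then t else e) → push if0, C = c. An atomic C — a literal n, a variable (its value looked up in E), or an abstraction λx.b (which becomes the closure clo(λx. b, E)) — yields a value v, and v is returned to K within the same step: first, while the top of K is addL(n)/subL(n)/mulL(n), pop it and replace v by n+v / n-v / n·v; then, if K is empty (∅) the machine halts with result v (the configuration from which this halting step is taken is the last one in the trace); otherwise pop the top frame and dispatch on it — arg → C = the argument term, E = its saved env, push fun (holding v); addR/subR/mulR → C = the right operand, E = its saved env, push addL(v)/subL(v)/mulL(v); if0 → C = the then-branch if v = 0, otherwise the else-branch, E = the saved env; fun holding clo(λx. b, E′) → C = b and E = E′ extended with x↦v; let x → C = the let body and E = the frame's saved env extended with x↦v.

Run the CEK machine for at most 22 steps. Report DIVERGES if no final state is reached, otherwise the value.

0. ⟨C=((λy. ((let x = ((λw. 7) -3) in (if0 y then 2 else 1)) + (let x = ((λw. w) y) in -2))) 6); E=∅; K=∅⟩
1. ⟨C=(λy. ((let x = ((λw. 7) -3) in (if0 y then 2 else 1)) + (let x = ((λw. w) y) in -2))); E=∅; K=[arg]⟩
2. ⟨C=6; E=∅; K=[fun]⟩
3. ⟨C=((let x = ((λw. 7) -3) in (if0 y then 2 else 1)) + (let x = ((λw. w) y) in -2)); E={y↦6}; K=∅⟩
4. ⟨C=(let x = ((λw. 7) -3) in (if0 y then 2 else 1)); E={y↦6}; K=[addR]⟩
5. ⟨C=((λw. 7) -3); E={y↦6}; K=[let x :: addR]⟩
6. ⟨C=(λw. 7); E={y↦6}; K=[arg :: let x :: addR]⟩
7. ⟨C=-3; E={y↦6}; K=[fun :: let x :: addR]⟩
8. ⟨C=7; E={w↦-3, y↦6}; K=[let x :: addR]⟩
9. ⟨C=(if0 y then 2 else 1); E={x↦7, y↦6}; K=[addR]⟩
10. ⟨C=y; E={x↦7, y↦6}; K=[if0 :: addR]⟩
11. ⟨C=1; E={x↦7, y↦6}; K=[addR]⟩
12. ⟨C=(let x = ((λw. w) y) in -2); E={y↦6}; K=[addL(1)]⟩
13. ⟨C=((λw. w) y); E={y↦6}; K=[let x :: addL(1)]⟩
14. ⟨C=(λw. w); E={y↦6}; K=[arg :: let x :: addL(1)]⟩
15. ⟨C=y; E={y↦6}; K=[fun :: let x :: addL(1)]⟩
16. ⟨C=w; E={w↦6, y↦6}; K=[let x :: addL(1)]⟩
17. ⟨C=-2; E={x↦6, y↦6}; K=[addL(1)]⟩
→ final value -1

Answer: -1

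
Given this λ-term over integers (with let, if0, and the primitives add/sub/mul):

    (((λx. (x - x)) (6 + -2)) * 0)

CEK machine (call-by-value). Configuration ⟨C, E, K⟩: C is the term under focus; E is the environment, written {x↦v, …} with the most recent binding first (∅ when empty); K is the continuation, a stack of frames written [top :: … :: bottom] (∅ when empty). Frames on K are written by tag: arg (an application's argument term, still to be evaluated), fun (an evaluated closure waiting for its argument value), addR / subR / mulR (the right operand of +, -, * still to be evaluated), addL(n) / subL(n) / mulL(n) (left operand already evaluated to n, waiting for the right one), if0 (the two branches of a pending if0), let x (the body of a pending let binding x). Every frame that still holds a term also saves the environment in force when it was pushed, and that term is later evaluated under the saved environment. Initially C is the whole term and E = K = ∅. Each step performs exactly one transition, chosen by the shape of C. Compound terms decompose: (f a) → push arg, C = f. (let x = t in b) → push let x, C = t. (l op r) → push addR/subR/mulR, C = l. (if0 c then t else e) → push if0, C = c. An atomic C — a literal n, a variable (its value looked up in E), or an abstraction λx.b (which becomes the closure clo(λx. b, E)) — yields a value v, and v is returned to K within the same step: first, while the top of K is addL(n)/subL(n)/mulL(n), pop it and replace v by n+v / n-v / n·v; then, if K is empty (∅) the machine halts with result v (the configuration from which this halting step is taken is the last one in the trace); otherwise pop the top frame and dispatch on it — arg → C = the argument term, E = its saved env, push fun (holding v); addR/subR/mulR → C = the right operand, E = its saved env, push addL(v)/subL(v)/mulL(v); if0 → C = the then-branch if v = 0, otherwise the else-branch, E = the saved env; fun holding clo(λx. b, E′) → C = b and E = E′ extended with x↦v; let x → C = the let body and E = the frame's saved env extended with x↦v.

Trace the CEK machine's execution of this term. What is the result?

[0] [C=(((λx. (x - x)) (6 + -2)) * 0) | E=∅ | K=∅]
[1] [C=((λx. (x - x)) (6 + -2)) | E=∅ | K=[mulR]]
[2] [C=(λx. (x - x)) | E=∅ | K=[arg :: mulR]]
[3] [C=(6 + -2) | E=∅ | K=[fun :: mulR]]
[4] [C=6 | E=∅ | K=[addR :: fun :: mulR]]
[5] [C=-2 | E=∅ | K=[addL(6) :: fun :: mulR]]
[6] [C=(x - x) | E={x↦4} | K=[mulR]]
[7] [C=x | E={x↦4} | K=[subR :: mulR]]
[8] [C=x | E={x↦4} | K=[subL(4) :: mulR]]
[9] [C=0 | E=∅ | K=[mulL(0)]]
→ final value 0

Answer: 0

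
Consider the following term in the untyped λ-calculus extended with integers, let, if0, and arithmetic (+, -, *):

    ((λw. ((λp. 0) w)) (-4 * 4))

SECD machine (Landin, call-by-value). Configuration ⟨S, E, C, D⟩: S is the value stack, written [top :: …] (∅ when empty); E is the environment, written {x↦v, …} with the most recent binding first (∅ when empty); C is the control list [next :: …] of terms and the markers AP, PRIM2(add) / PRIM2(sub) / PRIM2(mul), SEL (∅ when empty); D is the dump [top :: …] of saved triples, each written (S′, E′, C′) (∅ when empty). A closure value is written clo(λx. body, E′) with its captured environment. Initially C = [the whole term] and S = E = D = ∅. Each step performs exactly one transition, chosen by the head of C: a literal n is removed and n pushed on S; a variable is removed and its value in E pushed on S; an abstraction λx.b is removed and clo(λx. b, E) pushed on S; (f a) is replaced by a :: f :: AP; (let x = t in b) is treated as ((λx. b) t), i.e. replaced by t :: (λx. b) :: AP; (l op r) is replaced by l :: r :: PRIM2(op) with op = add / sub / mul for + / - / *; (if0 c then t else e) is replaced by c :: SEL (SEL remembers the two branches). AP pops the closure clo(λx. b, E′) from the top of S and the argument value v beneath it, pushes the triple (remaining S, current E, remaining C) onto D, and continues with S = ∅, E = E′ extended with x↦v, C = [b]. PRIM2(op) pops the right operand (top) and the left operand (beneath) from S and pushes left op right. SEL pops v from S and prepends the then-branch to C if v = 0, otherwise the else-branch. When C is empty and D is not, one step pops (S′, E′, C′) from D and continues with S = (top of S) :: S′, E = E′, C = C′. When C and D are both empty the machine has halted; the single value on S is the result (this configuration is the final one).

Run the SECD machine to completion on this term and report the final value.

t=0: ⟨S=∅; E=∅; C=[((λw. ((λp. 0) w)) (-4 * 4))]; D=∅⟩
t=1: ⟨S=∅; E=∅; C=[(-4 * 4) :: (λw. ((λp. 0) w)) :: AP]; D=∅⟩
t=2: ⟨S=∅; E=∅; C=[-4 :: 4 :: PRIM2(mul) :: (λw. ((λp. 0) w)) :: AP]; D=∅⟩
t=3: ⟨S=[-4]; E=∅; C=[4 :: PRIM2(mul) :: (λw. ((λp. 0) w)) :: AP]; D=∅⟩
t=4: ⟨S=[4 :: -4]; E=∅; C=[PRIM2(mul) :: (λw. ((λp. 0) w)) :: AP]; D=∅⟩
t=5: ⟨S=[-16]; E=∅; C=[(λw. ((λp. 0) w)) :: AP]; D=∅⟩
t=6: ⟨S=[clo(λw. ((λp. 0) w), ∅) :: -16]; E=∅; C=[AP]; D=∅⟩
t=7: ⟨S=∅; E={w↦-16}; C=[((λp. 0) w)]; D=[(∅, ∅, ∅)]⟩
t=8: ⟨S=∅; E={w↦-16}; C=[w :: (λp. 0) :: AP]; D=[(∅, ∅, ∅)]⟩
t=9: ⟨S=[-16]; E={w↦-16}; C=[(λp. 0) :: AP]; D=[(∅, ∅, ∅)]⟩
t=10: ⟨S=[clo(λp. 0, {w↦-16}) :: -16]; E={w↦-16}; C=[AP]; D=[(∅, ∅, ∅)]⟩
t=11: ⟨S=∅; E={p↦-16, w↦-16}; C=[0]; D=[(∅, {w↦-16}, ∅) :: (∅, ∅, ∅)]⟩
t=12: ⟨S=[0]; E={p↦-16, w↦-16}; C=∅; D=[(∅, {w↦-16}, ∅) :: (∅, ∅, ∅)]⟩
t=13: ⟨S=[0]; E={w↦-16}; C=∅; D=[(∅, ∅, ∅)]⟩
t=14: ⟨S=[0]; E=∅; C=∅; D=∅⟩
→ final value 0

Answer: 0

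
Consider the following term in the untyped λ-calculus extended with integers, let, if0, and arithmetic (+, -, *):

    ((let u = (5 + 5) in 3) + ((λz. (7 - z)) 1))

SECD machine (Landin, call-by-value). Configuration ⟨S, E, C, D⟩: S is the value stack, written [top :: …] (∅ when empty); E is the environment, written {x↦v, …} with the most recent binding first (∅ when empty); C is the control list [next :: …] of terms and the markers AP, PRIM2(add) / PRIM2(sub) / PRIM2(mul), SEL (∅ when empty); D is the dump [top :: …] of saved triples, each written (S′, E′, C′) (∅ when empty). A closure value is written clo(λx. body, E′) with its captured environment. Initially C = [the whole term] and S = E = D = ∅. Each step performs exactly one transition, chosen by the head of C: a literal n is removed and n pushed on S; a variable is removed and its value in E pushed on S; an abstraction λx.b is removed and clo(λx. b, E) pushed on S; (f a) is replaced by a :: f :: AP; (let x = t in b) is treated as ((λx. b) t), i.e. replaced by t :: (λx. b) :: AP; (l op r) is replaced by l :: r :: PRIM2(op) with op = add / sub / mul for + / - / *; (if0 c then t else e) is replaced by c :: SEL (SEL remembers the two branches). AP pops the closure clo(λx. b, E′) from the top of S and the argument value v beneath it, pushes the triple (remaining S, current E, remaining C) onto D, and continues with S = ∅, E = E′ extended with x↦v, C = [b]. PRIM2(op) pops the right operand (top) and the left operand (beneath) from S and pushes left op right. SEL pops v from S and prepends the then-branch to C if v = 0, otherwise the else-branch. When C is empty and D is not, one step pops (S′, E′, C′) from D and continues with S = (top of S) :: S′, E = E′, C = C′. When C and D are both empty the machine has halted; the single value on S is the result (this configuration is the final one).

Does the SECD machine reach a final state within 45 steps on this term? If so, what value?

Answer: 9

Execution trace:
t=0: <S=∅, E=∅, C=[((let u = (5 + 5) in 3) + ((λz. (7 - z)) 1))], D=∅>
t=1: <S=∅, E=∅, C=[(let u = (5 + 5) in 3) :: ((λz. (7 - z)) 1) :: PRIM2(add)], D=∅>
t=2: <S=∅, E=∅, C=[(5 + 5) :: (λu. 3) :: AP :: ((λz. (7 - z)) 1) :: PRIM2(add)], D=∅>
t=3: <S=∅, E=∅, C=[5 :: 5 :: PRIM2(add) :: (λu. 3) :: AP :: ((λz. (7 - z)) 1) :: PRIM2(add)], D=∅>
t=4: <S=[5], E=∅, C=[5 :: PRIM2(add) :: (λu. 3) :: AP :: ((λz. (7 - z)) 1) :: PRIM2(add)], D=∅>
t=5: <S=[5 :: 5], E=∅, C=[PRIM2(add) :: (λu. 3) :: AP :: ((λz. (7 - z)) 1) :: PRIM2(add)], D=∅>
t=6: <S=[10], E=∅, C=[(λu. 3) :: AP :: ((λz. (7 - z)) 1) :: PRIM2(add)], D=∅>
t=7: <S=[clo(λu. 3, ∅) :: 10], E=∅, C=[AP :: ((λz. (7 - z)) 1) :: PRIM2(add)], D=∅>
t=8: <S=∅, E={u↦10}, C=[3], D=[(∅, ∅, [((λz. (7 - z)) 1) :: PRIM2(add)])]>
t=9: <S=[3], E={u↦10}, C=∅, D=[(∅, ∅, [((λz. (7 - z)) 1) :: PRIM2(add)])]>
t=10: <S=[3], E=∅, C=[((λz. (7 - z)) 1) :: PRIM2(add)], D=∅>
t=11: <S=[3], E=∅, C=[1 :: (λz. (7 - z)) :: AP :: PRIM2(add)], D=∅>
t=12: <S=[1 :: 3], E=∅, C=[(λz. (7 - z)) :: AP :: PRIM2(add)], D=∅>
t=13: <S=[clo(λz. (7 - z), ∅) :: 1 :: 3], E=∅, C=[AP :: PRIM2(add)], D=∅>
t=14: <S=∅, E={z↦1}, C=[(7 - z)], D=[([3], ∅, [PRIM2(add)])]>
t=15: <S=∅, E={z↦1}, C=[7 :: z :: PRIM2(sub)], D=[([3], ∅, [PRIM2(add)])]>
t=16: <S=[7], E={z↦1}, C=[z :: PRIM2(sub)], D=[([3], ∅, [PRIM2(add)])]>
t=17: <S=[1 :: 7], E={z↦1}, C=[PRIM2(sub)], D=[([3], ∅, [PRIM2(add)])]>
t=18: <S=[6], E={z↦1}, C=∅, D=[([3], ∅, [PRIM2(add)])]>
t=19: <S=[6 :: 3], E=∅, C=[PRIM2(add)], D=∅>
t=20: <S=[9], E=∅, C=∅, D=∅>
→ final value 9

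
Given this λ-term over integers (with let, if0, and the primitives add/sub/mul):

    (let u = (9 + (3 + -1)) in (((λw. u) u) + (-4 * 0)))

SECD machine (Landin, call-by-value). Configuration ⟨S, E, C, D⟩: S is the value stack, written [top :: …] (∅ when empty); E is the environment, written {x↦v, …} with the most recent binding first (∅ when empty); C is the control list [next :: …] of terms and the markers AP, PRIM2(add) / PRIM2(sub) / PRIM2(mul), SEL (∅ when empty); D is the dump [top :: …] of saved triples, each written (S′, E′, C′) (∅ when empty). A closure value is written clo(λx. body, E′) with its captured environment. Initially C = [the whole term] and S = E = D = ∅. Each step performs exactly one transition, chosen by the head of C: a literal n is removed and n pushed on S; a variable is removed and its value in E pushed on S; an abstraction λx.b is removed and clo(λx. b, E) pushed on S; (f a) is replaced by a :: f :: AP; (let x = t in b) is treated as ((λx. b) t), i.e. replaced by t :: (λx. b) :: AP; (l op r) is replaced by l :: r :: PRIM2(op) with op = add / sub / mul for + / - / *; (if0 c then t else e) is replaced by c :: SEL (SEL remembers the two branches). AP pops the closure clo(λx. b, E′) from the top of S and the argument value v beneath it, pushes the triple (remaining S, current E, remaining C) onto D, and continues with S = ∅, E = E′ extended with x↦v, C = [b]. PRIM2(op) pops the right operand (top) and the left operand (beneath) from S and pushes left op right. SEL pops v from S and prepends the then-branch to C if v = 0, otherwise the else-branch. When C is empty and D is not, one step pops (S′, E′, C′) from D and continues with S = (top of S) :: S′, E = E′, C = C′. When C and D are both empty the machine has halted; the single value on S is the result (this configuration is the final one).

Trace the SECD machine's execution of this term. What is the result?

Answer: 11

Execution trace:
step 0: <S=∅, E=∅, C=[(let u = (9 + (3 + -1)) in (((λw. u) u) + (-4 * 0)))], D=∅>
step 1: <S=∅, E=∅, C=[(9 + (3 + -1)) :: (λu. (((λw. u) u) + (-4 * 0))) :: AP], D=∅>
step 2: <S=∅, E=∅, C=[9 :: (3 + -1) :: PRIM2(add) :: (λu. (((λw. u) u) + (-4 * 0))) :: AP], D=∅>
step 3: <S=[9], E=∅, C=[(3 + -1) :: PRIM2(add) :: (λu. (((λw. u) u) + (-4 * 0))) :: AP], D=∅>
step 4: <S=[9], E=∅, C=[3 :: -1 :: PRIM2(add) :: PRIM2(add) :: (λu. (((λw. u) u) + (-4 * 0))) :: AP], D=∅>
step 5: <S=[3 :: 9], E=∅, C=[-1 :: PRIM2(add) :: PRIM2(add) :: (λu. (((λw. u) u) + (-4 * 0))) :: AP], D=∅>
step 6: <S=[-1 :: 3 :: 9], E=∅, C=[PRIM2(add) :: PRIM2(add) :: (λu. (((λw. u) u) + (-4 * 0))) :: AP], D=∅>
step 7: <S=[2 :: 9], E=∅, C=[PRIM2(add) :: (λu. (((λw. u) u) + (-4 * 0))) :: AP], D=∅>
step 8: <S=[11], E=∅, C=[(λu. (((λw. u) u) + (-4 * 0))) :: AP], D=∅>
step 9: <S=[clo(λu. (((λw. u) u) + (-4 * 0)), ∅) :: 11], E=∅, C=[AP], D=∅>
step 10: <S=∅, E={u↦11}, C=[(((λw. u) u) + (-4 * 0))], D=[(∅, ∅, ∅)]>
step 11: <S=∅, E={u↦11}, C=[((λw. u) u) :: (-4 * 0) :: PRIM2(add)], D=[(∅, ∅, ∅)]>
step 12: <S=∅, E={u↦11}, C=[u :: (λw. u) :: AP :: (-4 * 0) :: PRIM2(add)], D=[(∅, ∅, ∅)]>
step 13: <S=[11], E={u↦11}, C=[(λw. u) :: AP :: (-4 * 0) :: PRIM2(add)], D=[(∅, ∅, ∅)]>
step 14: <S=[clo(λw. u, {u↦11}) :: 11], E={u↦11}, C=[AP :: (-4 * 0) :: PRIM2(add)], D=[(∅, ∅, ∅)]>
step 15: <S=∅, E={w↦11, u↦11}, C=[u], D=[(∅, {u↦11}, [(-4 * 0) :: PRIM2(add)]) :: (∅, ∅, ∅)]>
step 16: <S=[11], E={w↦11, u↦11}, C=∅, D=[(∅, {u↦11}, [(-4 * 0) :: PRIM2(add)]) :: (∅, ∅, ∅)]>
step 17: <S=[11], E={u↦11}, C=[(-4 * 0) :: PRIM2(add)], D=[(∅, ∅, ∅)]>
step 18: <S=[11], E={u↦11}, C=[-4 :: 0 :: PRIM2(mul) :: PRIM2(add)], D=[(∅, ∅, ∅)]>
step 19: <S=[-4 :: 11], E={u↦11}, C=[0 :: PRIM2(mul) :: PRIM2(add)], D=[(∅, ∅, ∅)]>
step 20: <S=[0 :: -4 :: 11], E={u↦11}, C=[PRIM2(mul) :: PRIM2(add)], D=[(∅, ∅, ∅)]>
step 21: <S=[0 :: 11], E={u↦11}, C=[PRIM2(add)], D=[(∅, ∅, ∅)]>
step 22: <S=[11], E={u↦11}, C=∅, D=[(∅, ∅, ∅)]>
step 23: <S=[11], E=∅, C=∅, D=∅>
→ final value 11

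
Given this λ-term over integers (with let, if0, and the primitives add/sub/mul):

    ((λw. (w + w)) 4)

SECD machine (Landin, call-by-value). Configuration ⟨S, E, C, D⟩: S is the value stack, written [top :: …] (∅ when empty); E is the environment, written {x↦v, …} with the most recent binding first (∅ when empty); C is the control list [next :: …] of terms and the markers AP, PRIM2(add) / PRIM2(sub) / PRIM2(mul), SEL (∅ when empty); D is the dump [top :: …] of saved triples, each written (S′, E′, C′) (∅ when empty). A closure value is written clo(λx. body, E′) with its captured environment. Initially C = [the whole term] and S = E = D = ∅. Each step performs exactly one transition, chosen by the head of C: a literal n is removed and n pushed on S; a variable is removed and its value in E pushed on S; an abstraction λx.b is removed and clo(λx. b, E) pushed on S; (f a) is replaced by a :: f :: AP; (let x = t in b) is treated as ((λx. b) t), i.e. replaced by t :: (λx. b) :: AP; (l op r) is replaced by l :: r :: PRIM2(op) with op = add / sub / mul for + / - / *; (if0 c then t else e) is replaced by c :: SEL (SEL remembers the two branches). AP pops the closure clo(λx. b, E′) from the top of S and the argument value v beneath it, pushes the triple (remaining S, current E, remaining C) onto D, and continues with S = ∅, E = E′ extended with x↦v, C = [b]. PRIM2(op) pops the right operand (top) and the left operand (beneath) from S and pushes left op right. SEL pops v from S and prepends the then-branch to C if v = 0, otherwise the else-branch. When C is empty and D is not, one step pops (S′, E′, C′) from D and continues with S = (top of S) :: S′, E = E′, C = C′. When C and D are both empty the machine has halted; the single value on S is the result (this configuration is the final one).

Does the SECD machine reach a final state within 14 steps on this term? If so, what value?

t=0: <S=∅, E=∅, C=[((λw. (w + w)) 4)], D=∅>
t=1: <S=∅, E=∅, C=[4 :: (λw. (w + w)) :: AP], D=∅>
t=2: <S=[4], E=∅, C=[(λw. (w + w)) :: AP], D=∅>
t=3: <S=[clo(λw. (w + w), ∅) :: 4], E=∅, C=[AP], D=∅>
t=4: <S=∅, E={w↦4}, C=[(w + w)], D=[(∅, ∅, ∅)]>
t=5: <S=∅, E={w↦4}, C=[w :: w :: PRIM2(add)], D=[(∅, ∅, ∅)]>
t=6: <S=[4], E={w↦4}, C=[w :: PRIM2(add)], D=[(∅, ∅, ∅)]>
t=7: <S=[4 :: 4], E={w↦4}, C=[PRIM2(add)], D=[(∅, ∅, ∅)]>
t=8: <S=[8], E={w↦4}, C=∅, D=[(∅, ∅, ∅)]>
t=9: <S=[8], E=∅, C=∅, D=∅>
→ final value 8

Answer: 8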